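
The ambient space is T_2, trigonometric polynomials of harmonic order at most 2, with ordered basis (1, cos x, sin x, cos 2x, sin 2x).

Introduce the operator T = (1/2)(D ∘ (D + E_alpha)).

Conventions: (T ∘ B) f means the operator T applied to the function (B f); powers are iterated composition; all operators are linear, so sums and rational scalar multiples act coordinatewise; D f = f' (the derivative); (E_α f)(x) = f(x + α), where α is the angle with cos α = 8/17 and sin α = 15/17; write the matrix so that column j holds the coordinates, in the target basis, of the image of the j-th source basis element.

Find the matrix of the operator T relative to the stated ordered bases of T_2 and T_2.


the matrix is [[0, 0, 0, 0, 0]; [0, -16/17, 4/17, 0, 0]; [0, -4/17, -16/17, 0, 0]; [0, 0, 0, -818/289, -161/289]; [0, 0, 0, 161/289, -818/289]] (rows listed top to bottom)

image of 1: 0
image of cos x: -(16/17)cos x - (4/17)sin x
image of sin x: (4/17)cos x - (16/17)sin x
image of cos 2x: -(818/289)cos 2x + (161/289)sin 2x
image of sin 2x: -(161/289)cos 2x - (818/289)sin 2x
each image's coordinates form column j of the matrix


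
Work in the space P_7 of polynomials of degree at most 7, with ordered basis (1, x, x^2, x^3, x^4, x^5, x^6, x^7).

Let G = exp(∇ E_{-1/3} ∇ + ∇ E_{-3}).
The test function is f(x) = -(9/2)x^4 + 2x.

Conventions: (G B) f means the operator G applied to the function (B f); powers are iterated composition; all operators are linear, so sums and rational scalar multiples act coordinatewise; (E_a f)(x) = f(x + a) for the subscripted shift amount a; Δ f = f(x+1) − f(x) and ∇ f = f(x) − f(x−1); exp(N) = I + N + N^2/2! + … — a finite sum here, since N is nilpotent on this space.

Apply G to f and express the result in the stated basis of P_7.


order-1 term: -18x^3 + 135x^2 - 522x + 1369/2
order-2 term: -27x^2 + 270x - 1719/2
order-3 term: -18x + 135
order-4 term: -9/2
the series for exp(∇ E_{-1/3} ∇ + ∇ E_{-3}) f terminates at order 4
exp(∇ E_{-1/3} ∇ + ∇ E_{-3}) f = -(9/2)x^4 - 18x^3 + 108x^2 - 268x - 89/2

g(x) = -(9/2)x^4 - 18x^3 + 108x^2 - 268x - 89/2


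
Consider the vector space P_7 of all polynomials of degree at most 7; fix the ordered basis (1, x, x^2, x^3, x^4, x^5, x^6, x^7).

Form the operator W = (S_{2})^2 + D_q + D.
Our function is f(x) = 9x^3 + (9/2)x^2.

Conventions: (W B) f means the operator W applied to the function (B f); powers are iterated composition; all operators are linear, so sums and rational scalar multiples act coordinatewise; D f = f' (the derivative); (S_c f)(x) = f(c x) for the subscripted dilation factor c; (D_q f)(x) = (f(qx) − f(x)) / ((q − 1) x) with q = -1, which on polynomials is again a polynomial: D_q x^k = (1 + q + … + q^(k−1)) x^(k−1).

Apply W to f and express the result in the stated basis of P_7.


the image equals g(x) = 576x^3 + 108x^2 + 9x

S_{2} f = 72x^3 + 18x^2
S_{2} S_{2} f = 576x^3 + 72x^2
D_q f = 9x^2
D f = 27x^2 + 9x
((S_{2})^2 + D_q + D) f = 576x^3 + 108x^2 + 9x


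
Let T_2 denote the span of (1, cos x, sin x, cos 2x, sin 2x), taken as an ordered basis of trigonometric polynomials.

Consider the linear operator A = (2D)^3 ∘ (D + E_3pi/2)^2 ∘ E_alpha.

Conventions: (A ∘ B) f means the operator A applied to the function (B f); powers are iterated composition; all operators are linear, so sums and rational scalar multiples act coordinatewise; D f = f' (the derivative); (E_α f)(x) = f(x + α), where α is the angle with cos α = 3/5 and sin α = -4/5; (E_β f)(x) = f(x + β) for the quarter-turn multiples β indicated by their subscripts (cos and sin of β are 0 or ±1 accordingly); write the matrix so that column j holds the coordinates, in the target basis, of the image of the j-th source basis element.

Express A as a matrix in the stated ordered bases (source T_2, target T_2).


image of 1: 0
image of cos x: 0
image of sin x: 0
image of cos 2x: 256cos 2x - 192sin 2x
image of sin 2x: 192cos 2x + 256sin 2x
each image's coordinates form column j of the matrix

the matrix is [[0, 0, 0, 0, 0]; [0, 0, 0, 0, 0]; [0, 0, 0, 0, 0]; [0, 0, 0, 256, 192]; [0, 0, 0, -192, 256]] (rows listed top to bottom)


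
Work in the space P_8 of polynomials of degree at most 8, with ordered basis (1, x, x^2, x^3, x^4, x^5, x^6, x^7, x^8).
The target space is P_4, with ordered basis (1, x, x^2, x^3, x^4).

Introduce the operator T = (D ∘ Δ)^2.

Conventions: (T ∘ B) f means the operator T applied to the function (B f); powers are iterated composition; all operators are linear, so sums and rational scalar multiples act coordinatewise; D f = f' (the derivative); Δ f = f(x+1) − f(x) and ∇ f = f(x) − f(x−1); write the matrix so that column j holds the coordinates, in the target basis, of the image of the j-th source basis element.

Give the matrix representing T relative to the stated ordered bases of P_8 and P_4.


image of 1: 0
image of x: 0
image of x^2: 0
image of x^3: 0
image of x^4: 24
image of x^5: 120x + 120
image of x^6: 360x^2 + 720x + 420
image of x^7: 840x^3 + 2520x^2 + 2940x + 1260
image of x^8: 1680x^4 + 6720x^3 + 11760x^2 + 10080x + 3472
each image's coordinates form column j of the matrix

the matrix is [[0, 0, 0, 0, 24, 120, 420, 1260, 3472]; [0, 0, 0, 0, 0, 120, 720, 2940, 10080]; [0, 0, 0, 0, 0, 0, 360, 2520, 11760]; [0, 0, 0, 0, 0, 0, 0, 840, 6720]; [0, 0, 0, 0, 0, 0, 0, 0, 1680]] (rows listed top to bottom)


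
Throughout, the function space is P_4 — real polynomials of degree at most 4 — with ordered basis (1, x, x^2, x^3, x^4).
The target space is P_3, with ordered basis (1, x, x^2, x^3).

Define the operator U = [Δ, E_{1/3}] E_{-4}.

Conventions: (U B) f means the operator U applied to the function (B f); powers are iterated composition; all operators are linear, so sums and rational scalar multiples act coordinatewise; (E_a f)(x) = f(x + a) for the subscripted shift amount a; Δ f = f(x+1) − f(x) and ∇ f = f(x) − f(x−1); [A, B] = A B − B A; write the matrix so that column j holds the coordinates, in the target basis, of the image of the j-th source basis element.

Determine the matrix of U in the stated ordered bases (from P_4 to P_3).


image of 1: 0
image of x: 0
image of x^2: 0
image of x^3: 0
image of x^4: 0
each image's coordinates form column j of the matrix

the matrix is [[0, 0, 0, 0, 0]; [0, 0, 0, 0, 0]; [0, 0, 0, 0, 0]; [0, 0, 0, 0, 0]] (rows listed top to bottom)


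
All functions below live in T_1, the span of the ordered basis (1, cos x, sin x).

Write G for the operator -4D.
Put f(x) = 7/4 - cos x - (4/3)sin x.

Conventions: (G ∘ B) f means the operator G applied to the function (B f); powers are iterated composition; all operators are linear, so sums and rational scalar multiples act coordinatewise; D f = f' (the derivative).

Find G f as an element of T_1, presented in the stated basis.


the result is g(x) = (16/3)cos x - 4sin x

D f = -(4/3)cos x + sin x
(-4D) f = (16/3)cos x - 4sin x


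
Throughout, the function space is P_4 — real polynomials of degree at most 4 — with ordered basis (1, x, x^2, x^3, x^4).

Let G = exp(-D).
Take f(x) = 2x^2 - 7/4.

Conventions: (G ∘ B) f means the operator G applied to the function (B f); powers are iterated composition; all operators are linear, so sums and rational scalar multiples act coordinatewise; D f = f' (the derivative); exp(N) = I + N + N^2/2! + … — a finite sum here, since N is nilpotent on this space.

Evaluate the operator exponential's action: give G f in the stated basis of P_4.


order-1 term: -4x
order-2 term: 2
the series for exp(-D) f terminates at order 2
exp(-D) f = 2x^2 - 4x + 1/4

the image equals g(x) = 2x^2 - 4x + 1/4


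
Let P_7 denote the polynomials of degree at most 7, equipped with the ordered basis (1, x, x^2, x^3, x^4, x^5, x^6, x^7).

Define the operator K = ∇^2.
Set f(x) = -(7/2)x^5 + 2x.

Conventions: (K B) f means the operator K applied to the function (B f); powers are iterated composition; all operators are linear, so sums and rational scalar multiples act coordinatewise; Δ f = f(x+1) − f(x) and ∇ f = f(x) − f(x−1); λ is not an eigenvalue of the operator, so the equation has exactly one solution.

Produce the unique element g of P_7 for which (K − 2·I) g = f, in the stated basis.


write g with unknown coordinates in the stated basis and equate coefficients in (K − 2·I) g = f
solving from the highest basis element down gives g = (7/4)x^5 + (35/2)x^3 - (105/2)x^2 + (451/4)x - 525/4
check: K g = 35x^3 - 105x^2 + (455/2)x - 525/2
so K g − 2·g = -(7/2)x^5 + 2x = f ✓

the result is g(x) = (7/4)x^5 + (35/2)x^3 - (105/2)x^2 + (451/4)x - 525/4


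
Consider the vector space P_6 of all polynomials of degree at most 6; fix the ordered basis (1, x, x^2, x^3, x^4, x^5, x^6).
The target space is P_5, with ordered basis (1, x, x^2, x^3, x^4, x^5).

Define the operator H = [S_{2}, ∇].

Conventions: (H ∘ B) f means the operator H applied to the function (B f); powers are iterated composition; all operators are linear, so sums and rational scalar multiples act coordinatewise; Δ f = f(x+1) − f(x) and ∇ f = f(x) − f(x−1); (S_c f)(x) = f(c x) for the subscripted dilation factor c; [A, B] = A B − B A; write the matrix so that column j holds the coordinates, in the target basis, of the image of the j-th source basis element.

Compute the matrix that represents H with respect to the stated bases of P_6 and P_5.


image of 1: 0
image of x: -1
image of x^2: -4x + 3
image of x^3: -12x^2 + 18x - 7
image of x^4: -32x^3 + 72x^2 - 56x + 15
image of x^5: -80x^4 + 240x^3 - 280x^2 + 150x - 31
image of x^6: -192x^5 + 720x^4 - 1120x^3 + 900x^2 - 372x + 63
each image's coordinates form column j of the matrix

the matrix is [[0, -1, 3, -7, 15, -31, 63]; [0, 0, -4, 18, -56, 150, -372]; [0, 0, 0, -12, 72, -280, 900]; [0, 0, 0, 0, -32, 240, -1120]; [0, 0, 0, 0, 0, -80, 720]; [0, 0, 0, 0, 0, 0, -192]] (rows listed top to bottom)


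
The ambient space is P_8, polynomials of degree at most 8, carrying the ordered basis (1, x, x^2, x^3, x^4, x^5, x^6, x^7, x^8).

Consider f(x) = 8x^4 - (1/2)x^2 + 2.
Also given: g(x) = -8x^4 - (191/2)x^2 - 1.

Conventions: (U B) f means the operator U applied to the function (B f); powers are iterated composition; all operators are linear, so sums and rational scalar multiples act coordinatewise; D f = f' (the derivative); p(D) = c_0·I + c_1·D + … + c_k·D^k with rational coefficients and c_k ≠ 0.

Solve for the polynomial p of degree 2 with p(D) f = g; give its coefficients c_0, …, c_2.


D^0 f = 8x^4 - (1/2)x^2 + 2
D^1 f = 32x^3 - x
D^2 f = 96x^2 - 1
matching coefficients of g against c_0 f + c_1 Df + … from the top degree down determines the c_i
solution: c_0 = -1, c_1 = 0, c_2 = -1

p(D) = -I − D^2, i.e. c_0 = -1, c_1 = 0, c_2 = -1


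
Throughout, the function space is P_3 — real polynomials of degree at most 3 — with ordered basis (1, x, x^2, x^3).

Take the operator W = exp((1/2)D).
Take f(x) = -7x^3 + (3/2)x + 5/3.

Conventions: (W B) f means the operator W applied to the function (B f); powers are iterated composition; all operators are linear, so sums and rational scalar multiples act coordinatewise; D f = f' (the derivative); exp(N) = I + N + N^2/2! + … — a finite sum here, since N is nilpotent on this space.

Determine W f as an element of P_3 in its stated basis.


the image equals g(x) = -7x^3 - (21/2)x^2 - (15/4)x + 37/24

order-1 term: -(21/2)x^2 + 3/4
order-2 term: -(21/4)x
order-3 term: -7/8
the series for exp((1/2)D) f terminates at order 3
exp((1/2)D) f = -7x^3 - (21/2)x^2 - (15/4)x + 37/24


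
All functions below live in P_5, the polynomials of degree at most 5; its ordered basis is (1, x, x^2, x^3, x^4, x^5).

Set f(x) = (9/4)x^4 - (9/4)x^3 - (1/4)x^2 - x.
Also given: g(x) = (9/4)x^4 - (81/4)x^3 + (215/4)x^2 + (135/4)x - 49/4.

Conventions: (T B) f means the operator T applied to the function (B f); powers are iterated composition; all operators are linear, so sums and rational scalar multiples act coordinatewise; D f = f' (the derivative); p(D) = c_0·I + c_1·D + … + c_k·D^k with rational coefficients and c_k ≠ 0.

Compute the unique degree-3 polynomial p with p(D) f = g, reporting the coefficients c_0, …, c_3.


p(D) = I − 2·D + (3/2)·D^2 + D^3, i.e. c_0 = 1, c_1 = -2, c_2 = 3/2, c_3 = 1

D^0 f = (9/4)x^4 - (9/4)x^3 - (1/4)x^2 - x
D^1 f = 9x^3 - (27/4)x^2 - (1/2)x - 1
D^2 f = 27x^2 - (27/2)x - 1/2
D^3 f = 54x - 27/2
matching coefficients of g against c_0 f + c_1 Df + … from the top degree down determines the c_i
solution: c_0 = 1, c_1 = -2, c_2 = 3/2, c_3 = 1


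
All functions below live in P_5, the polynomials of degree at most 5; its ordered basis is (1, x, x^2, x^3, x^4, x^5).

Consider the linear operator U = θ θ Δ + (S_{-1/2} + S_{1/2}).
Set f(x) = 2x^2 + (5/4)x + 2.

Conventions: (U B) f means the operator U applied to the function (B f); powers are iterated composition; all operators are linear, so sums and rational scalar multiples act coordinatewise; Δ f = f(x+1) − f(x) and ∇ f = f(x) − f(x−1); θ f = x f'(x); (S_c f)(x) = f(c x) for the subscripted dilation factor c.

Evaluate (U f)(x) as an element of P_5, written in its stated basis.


g(x) = x^2 + 4x + 4

Δ f = 4x + 13/4
θ Δ f = 4x
θ θ Δ f = 4x
S_{-1/2} f = (1/2)x^2 - (5/8)x + 2
S_{1/2} f = (1/2)x^2 + (5/8)x + 2
(S_{-1/2} + S_{1/2}) f = x^2 + 4
(θ θ Δ + (S_{-1/2} + S_{1/2})) f = x^2 + 4x + 4


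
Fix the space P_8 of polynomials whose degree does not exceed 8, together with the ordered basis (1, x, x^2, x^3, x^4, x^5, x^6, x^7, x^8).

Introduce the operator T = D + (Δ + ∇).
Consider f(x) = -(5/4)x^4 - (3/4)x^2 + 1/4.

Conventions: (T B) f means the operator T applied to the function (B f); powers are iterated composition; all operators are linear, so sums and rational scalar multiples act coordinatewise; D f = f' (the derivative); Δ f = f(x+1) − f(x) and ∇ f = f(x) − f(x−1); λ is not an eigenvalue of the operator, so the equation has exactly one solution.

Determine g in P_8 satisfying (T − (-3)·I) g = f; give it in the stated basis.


the result is g(x) = -(5/12)x^4 + (5/3)x^3 - (21/4)x^2 + (209/18)x - 455/36

write g with unknown coordinates in the stated basis and equate coefficients in (T − (-3)·I) g = f
solving from the highest basis element down gives g = -(5/12)x^4 + (5/3)x^3 - (21/4)x^2 + (209/18)x - 455/36
check: T g = -5x^3 + 15x^2 - (209/6)x + 229/6
so T g − (-3)·g = -(5/4)x^4 - (3/4)x^2 + 1/4 = f ✓


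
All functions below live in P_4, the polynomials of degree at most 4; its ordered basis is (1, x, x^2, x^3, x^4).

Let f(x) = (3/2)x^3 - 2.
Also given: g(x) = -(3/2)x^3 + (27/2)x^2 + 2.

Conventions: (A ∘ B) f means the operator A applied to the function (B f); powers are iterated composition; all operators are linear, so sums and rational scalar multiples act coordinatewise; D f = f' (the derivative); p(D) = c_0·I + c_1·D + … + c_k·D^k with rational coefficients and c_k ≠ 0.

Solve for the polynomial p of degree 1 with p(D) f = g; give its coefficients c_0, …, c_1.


p(D) = -I + 3·D, i.e. c_0 = -1, c_1 = 3

D^0 f = (3/2)x^3 - 2
D^1 f = (9/2)x^2
matching coefficients of g against c_0 f + c_1 Df + … from the top degree down determines the c_i
solution: c_0 = -1, c_1 = 3


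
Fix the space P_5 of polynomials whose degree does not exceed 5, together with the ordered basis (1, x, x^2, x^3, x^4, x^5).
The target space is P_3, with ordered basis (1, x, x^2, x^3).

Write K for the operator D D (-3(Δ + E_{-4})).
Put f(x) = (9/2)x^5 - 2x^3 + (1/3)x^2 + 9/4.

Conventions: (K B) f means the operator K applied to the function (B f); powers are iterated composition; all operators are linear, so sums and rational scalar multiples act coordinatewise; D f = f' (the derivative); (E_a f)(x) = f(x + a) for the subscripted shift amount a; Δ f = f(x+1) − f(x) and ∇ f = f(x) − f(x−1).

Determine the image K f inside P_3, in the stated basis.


the result is g(x) = -270x^3 + 2430x^2 - 13734x + 16900

Δ f = (45/2)x^4 + 45x^3 + 39x^2 + (103/6)x + 17/6
E_{-4} f = (9/2)x^5 - 90x^4 + 718x^3 - (8567/3)x^2 + (16984/3)x - 53669/12
(Δ + E_{-4}) f = (9/2)x^5 - (135/2)x^4 + 763x^3 - (8450/3)x^2 + (11357/2)x - 53635/12
(-3(Δ + E_{-4})) f = -(27/2)x^5 + (405/2)x^4 - 2289x^3 + 8450x^2 - (34071/2)x + 53635/4
D (-3(Δ + E_{-4})) f = -(135/2)x^4 + 810x^3 - 6867x^2 + 16900x - 34071/2
D D (-3(Δ + E_{-4})) f = -270x^3 + 2430x^2 - 13734x + 16900


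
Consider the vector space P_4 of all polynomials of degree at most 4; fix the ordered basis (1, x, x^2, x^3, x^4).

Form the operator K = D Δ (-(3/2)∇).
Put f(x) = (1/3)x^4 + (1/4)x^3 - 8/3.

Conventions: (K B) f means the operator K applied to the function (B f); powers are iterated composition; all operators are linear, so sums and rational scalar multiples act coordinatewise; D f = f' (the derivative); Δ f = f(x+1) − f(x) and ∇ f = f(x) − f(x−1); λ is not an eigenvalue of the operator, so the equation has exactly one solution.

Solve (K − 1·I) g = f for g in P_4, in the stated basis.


the image equals g(x) = -(1/3)x^4 - (1/4)x^3 + 12x + 59/12

write g with unknown coordinates in the stated basis and equate coefficients in (K − 1·I) g = f
solving from the highest basis element down gives g = -(1/3)x^4 - (1/4)x^3 + 12x + 59/12
check: K g = 12x + 9/4
so K g − 1·g = (1/3)x^4 + (1/4)x^3 - 8/3 = f ✓


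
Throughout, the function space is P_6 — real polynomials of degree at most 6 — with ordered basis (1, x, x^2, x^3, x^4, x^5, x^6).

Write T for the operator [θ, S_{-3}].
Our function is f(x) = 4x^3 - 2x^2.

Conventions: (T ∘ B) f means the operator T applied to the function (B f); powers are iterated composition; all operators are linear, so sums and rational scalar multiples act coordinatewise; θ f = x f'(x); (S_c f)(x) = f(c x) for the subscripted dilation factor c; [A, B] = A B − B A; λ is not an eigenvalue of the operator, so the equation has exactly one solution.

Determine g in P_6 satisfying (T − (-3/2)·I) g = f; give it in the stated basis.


the result is g(x) = (8/3)x^3 - (4/3)x^2

write g with unknown coordinates in the stated basis and equate coefficients in (T − (-3/2)·I) g = f
solving from the highest basis element down gives g = (8/3)x^3 - (4/3)x^2
check: T g = 0
so T g − (-3/2)·g = 4x^3 - 2x^2 = f ✓


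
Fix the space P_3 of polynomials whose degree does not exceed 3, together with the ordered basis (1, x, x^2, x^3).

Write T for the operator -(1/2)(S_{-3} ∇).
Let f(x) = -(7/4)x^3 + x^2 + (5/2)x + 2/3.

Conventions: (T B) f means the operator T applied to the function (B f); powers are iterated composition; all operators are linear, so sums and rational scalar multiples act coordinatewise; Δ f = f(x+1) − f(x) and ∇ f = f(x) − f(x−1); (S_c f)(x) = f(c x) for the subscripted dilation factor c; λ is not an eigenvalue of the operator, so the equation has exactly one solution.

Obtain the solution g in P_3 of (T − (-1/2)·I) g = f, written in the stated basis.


the image equals g(x) = -(7/2)x^3 - (185/2)x^2 + (1057/2)x + 3713/6

write g with unknown coordinates in the stated basis and equate coefficients in (T − (-1/2)·I) g = f
solving from the highest basis element down gives g = -(7/2)x^3 - (185/2)x^2 + (1057/2)x + 3713/6
check: T g = (189/4)x^2 - (1047/4)x - 1235/4
so T g − (-1/2)·g = -(7/4)x^3 + x^2 + (5/2)x + 2/3 = f ✓


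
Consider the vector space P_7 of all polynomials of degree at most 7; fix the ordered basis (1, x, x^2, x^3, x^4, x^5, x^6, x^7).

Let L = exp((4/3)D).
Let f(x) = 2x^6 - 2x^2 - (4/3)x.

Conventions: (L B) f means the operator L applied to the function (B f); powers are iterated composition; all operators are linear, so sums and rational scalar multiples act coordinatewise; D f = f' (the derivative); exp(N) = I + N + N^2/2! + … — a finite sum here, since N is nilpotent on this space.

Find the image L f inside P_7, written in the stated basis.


the image equals g(x) = 2x^6 + 16x^5 + (160/3)x^4 + (2560/27)x^3 + (2506/27)x^2 + (3556/81)x + 4304/729

order-1 term: 16x^5 - (16/3)x - 16/9
order-2 term: (160/3)x^4 - 32/9
order-3 term: (2560/27)x^3
order-4 term: (2560/27)x^2
order-5 term: (4096/81)x
order-6 term: 8192/729
the series for exp((4/3)D) f terminates at order 6
exp((4/3)D) f = 2x^6 + 16x^5 + (160/3)x^4 + (2560/27)x^3 + (2506/27)x^2 + (3556/81)x + 4304/729


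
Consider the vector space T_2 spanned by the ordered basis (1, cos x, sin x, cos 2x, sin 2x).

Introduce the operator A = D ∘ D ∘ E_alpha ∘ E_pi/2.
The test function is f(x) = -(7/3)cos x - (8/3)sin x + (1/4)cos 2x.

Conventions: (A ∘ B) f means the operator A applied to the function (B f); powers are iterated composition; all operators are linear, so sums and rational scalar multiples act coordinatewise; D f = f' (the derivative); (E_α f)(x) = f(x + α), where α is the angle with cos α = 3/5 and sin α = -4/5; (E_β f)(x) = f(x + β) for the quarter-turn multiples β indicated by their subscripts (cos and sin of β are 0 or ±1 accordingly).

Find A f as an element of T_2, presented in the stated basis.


E_pi/2 f = -(8/3)cos x + (7/3)sin x - (1/4)cos 2x
E_alpha E_pi/2 f = -(52/15)cos x - (11/15)sin x + (7/100)cos 2x - (6/25)sin 2x
D E_alpha E_pi/2 f = -(11/15)cos x + (52/15)sin x - (12/25)cos 2x - (7/50)sin 2x
D D E_alpha E_pi/2 f = (52/15)cos x + (11/15)sin x - (7/25)cos 2x + (24/25)sin 2x

g(x) = (52/15)cos x + (11/15)sin x - (7/25)cos 2x + (24/25)sin 2x


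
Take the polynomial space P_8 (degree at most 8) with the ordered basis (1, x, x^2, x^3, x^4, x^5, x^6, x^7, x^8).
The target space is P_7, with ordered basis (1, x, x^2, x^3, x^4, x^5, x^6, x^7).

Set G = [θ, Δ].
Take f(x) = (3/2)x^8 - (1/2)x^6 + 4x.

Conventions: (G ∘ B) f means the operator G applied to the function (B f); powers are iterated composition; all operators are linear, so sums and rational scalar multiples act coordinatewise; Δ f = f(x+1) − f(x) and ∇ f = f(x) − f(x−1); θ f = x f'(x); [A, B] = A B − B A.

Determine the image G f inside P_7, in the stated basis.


the image equals g(x) = -12x^7 - 84x^6 - 249x^5 - 405x^4 - 390x^3 - 222x^2 - 69x - 13

Δ f = 12x^7 + 42x^6 + 81x^5 + (195/2)x^4 + 74x^3 + (69/2)x^2 + 9x + 5
θ Δ f = 84x^7 + 252x^6 + 405x^5 + 390x^4 + 222x^3 + 69x^2 + 9x
θ f = 12x^8 - 3x^6 + 4x
Δ θ f = 96x^7 + 336x^6 + 654x^5 + 795x^4 + 612x^3 + 291x^2 + 78x + 13
[θ, Δ] f = -12x^7 - 84x^6 - 249x^5 - 405x^4 - 390x^3 - 222x^2 - 69x - 13


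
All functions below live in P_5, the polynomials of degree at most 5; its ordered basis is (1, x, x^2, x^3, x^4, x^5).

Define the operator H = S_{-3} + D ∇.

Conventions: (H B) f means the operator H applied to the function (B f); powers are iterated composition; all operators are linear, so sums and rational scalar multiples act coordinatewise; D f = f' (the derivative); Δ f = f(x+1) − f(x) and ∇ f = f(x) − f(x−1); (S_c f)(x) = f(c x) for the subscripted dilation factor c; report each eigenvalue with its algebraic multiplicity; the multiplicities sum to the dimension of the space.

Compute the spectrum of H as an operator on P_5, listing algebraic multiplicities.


λ = -243 (multiplicity 1), λ = -27 (multiplicity 1), λ = -3 (multiplicity 1), λ = 1 (multiplicity 1), λ = 9 (multiplicity 1), λ = 81 (multiplicity 1)

image of 1: 1
image of x: -3x
image of x^2: 9x^2 + 2
image of x^3: -27x^3 + 6x - 3
image of x^4: 81x^4 + 12x^2 - 12x + 4
image of x^5: -243x^5 + 20x^3 - 30x^2 + 20x - 5
the matrix is upper triangular; its diagonal is (1, -3, 9, -27, 81, -243)
for a triangular matrix the eigenvalues are the diagonal entries, with algebraic multiplicity their repetition count


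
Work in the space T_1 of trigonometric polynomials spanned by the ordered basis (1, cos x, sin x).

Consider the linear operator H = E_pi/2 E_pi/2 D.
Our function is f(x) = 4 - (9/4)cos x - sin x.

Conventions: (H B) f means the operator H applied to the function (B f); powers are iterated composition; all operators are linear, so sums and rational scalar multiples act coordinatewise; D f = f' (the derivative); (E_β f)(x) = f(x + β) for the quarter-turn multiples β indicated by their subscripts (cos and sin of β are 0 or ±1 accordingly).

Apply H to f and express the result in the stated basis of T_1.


D f = -cos x + (9/4)sin x
E_pi/2 D f = (9/4)cos x + sin x
E_pi/2 E_pi/2 D f = cos x - (9/4)sin x

the result is g(x) = cos x - (9/4)sin x


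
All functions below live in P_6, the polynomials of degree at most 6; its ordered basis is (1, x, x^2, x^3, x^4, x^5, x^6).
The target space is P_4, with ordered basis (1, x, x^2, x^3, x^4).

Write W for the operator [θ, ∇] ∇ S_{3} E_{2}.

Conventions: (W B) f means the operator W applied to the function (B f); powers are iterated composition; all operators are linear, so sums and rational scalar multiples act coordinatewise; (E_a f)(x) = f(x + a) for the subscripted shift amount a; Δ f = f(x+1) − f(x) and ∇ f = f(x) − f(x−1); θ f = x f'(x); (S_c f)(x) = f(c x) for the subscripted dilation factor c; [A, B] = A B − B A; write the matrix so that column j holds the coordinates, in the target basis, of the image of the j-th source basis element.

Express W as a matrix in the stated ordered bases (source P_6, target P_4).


image of 1: 0
image of x: 0
image of x^2: -18
image of x^3: -162x + 135
image of x^4: -972x^2 + 1620x - 756
image of x^5: -4860x^3 + 12150x^2 - 11340x + 3825
image of x^6: -21870x^4 + 72900x^3 - 102060x^2 + 68850x - 18414
each image's coordinates form column j of the matrix

the matrix is [[0, 0, -18, 135, -756, 3825, -18414]; [0, 0, 0, -162, 1620, -11340, 68850]; [0, 0, 0, 0, -972, 12150, -102060]; [0, 0, 0, 0, 0, -4860, 72900]; [0, 0, 0, 0, 0, 0, -21870]] (rows listed top to bottom)


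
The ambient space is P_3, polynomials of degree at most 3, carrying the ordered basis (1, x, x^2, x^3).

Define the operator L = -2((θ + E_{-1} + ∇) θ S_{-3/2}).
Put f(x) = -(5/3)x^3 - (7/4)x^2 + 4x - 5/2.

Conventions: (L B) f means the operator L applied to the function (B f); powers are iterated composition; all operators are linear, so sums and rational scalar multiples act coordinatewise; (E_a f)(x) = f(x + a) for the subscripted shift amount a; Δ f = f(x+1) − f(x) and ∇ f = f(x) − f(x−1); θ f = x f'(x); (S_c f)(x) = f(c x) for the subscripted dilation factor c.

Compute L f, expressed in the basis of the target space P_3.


the result is g(x) = -135x^3 + (189/4)x^2 + 24x

S_{-3/2} f = (45/8)x^3 - (63/16)x^2 - 6x - 5/2
θ S_{-3/2} f = (135/8)x^3 - (63/8)x^2 - 6x
θ (θ S_{-3/2}) f = (405/8)x^3 - (63/4)x^2 - 6x
E_{-1} (θ S_{-3/2}) f = (135/8)x^3 - (117/2)x^2 + (483/8)x - 75/4
∇ (θ S_{-3/2}) f = (405/8)x^2 - (531/8)x + 75/4
(θ + E_{-1} + ∇) (θ S_{-3/2}) f = (135/2)x^3 - (189/8)x^2 - 12x
(-2((θ + E_{-1} + ∇) θ S_{-3/2})) f = -135x^3 + (189/4)x^2 + 24x


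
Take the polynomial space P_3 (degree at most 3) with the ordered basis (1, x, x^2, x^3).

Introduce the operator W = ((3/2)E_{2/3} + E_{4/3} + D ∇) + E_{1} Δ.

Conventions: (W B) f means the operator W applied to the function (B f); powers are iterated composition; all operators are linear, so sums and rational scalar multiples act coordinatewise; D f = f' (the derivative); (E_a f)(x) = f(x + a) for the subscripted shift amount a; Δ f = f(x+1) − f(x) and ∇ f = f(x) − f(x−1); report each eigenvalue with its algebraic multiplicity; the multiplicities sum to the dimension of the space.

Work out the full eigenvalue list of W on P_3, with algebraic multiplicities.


λ = 5/2 (multiplicity 4)

image of 1: 5/2
image of x: (5/2)x + 10/3
image of x^2: (5/2)x^2 + (20/3)x + 67/9
image of x^3: (5/2)x^3 + 10x^2 + (67/3)x + 184/27
the matrix is upper triangular; its diagonal is (5/2, 5/2, 5/2, 5/2)
for a triangular matrix the eigenvalues are the diagonal entries, with algebraic multiplicity their repetition count


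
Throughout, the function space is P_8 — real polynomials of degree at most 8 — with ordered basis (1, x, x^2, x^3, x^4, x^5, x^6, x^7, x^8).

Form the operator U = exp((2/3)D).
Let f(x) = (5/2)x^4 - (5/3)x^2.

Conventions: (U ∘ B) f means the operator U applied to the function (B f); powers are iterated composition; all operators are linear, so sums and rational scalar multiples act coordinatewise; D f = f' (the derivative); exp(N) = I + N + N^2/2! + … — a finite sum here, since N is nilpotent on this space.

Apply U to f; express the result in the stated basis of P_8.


the result is g(x) = (5/2)x^4 + (20/3)x^3 + 5x^2 + (20/27)x - 20/81

order-1 term: (20/3)x^3 - (20/9)x
order-2 term: (20/3)x^2 - 20/27
order-3 term: (80/27)x
order-4 term: 40/81
the series for exp((2/3)D) f terminates at order 4
exp((2/3)D) f = (5/2)x^4 + (20/3)x^3 + 5x^2 + (20/27)x - 20/81


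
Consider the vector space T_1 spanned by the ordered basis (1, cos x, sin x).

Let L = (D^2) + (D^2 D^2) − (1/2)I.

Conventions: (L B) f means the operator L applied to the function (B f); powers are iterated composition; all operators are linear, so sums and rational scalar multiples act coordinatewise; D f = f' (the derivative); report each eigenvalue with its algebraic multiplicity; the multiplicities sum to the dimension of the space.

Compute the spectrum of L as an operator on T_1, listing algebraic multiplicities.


image of 1: -1/2
image of cos x: -(1/2)cos x
image of sin x: -(1/2)sin x
the matrix is diagonal; its diagonal is (-1/2, -1/2, -1/2)
for a triangular matrix the eigenvalues are the diagonal entries, with algebraic multiplicity their repetition count

λ = -1/2 (multiplicity 3)


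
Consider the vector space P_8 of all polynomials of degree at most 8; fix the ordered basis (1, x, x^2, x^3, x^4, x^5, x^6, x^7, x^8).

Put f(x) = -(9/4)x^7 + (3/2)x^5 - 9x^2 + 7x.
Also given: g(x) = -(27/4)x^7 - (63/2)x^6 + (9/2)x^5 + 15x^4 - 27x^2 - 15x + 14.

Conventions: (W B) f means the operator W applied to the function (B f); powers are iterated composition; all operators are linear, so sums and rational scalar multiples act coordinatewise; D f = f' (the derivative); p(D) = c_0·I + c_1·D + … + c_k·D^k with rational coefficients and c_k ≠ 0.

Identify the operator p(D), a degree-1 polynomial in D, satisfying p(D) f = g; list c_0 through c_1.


D^0 f = -(9/4)x^7 + (3/2)x^5 - 9x^2 + 7x
D^1 f = -(63/4)x^6 + (15/2)x^4 - 18x + 7
matching coefficients of g against c_0 f + c_1 Df + … from the top degree down determines the c_i
solution: c_0 = 3, c_1 = 2

c_0 = 3, c_1 = 2


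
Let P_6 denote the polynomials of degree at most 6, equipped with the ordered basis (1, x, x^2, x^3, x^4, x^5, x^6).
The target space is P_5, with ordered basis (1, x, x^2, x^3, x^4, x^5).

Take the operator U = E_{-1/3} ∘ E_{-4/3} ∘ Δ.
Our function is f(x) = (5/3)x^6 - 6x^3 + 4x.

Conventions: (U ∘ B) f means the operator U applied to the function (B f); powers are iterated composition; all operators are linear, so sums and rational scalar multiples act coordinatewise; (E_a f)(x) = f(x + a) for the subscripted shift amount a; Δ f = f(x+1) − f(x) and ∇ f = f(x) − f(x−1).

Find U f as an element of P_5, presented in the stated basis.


the image equals g(x) = 10x^5 - (175/3)x^4 + (1300/9)x^3 - (5561/27)x^2 + (13712/81)x - 13991/243

Δ f = 10x^5 + 25x^4 + (100/3)x^3 + 7x^2 - 8x - 1/3
E_{-4/3} Δ f = 10x^5 - (125/3)x^4 + (700/9)x^3 - (2611/27)x^2 + (5840/81)x - 4705/243
E_{-1/3} E_{-4/3} Δ f = 10x^5 - (175/3)x^4 + (1300/9)x^3 - (5561/27)x^2 + (13712/81)x - 13991/243


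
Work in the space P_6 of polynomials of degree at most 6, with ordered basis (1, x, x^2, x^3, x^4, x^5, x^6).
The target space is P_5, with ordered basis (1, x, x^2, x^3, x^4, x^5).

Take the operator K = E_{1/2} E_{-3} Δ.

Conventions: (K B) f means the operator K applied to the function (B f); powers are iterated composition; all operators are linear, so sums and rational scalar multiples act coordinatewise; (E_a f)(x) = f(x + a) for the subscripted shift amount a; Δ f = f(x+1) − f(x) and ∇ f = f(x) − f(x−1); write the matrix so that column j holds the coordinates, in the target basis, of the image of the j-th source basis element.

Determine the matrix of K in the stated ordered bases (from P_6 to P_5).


the matrix is [[0, 1, -4, 49/4, -34, 1441/16, -931/4]; [0, 0, 2, -12, 49, -170, 4323/8]; [0, 0, 0, 3, -24, 245/2, -510]; [0, 0, 0, 0, 4, -40, 245]; [0, 0, 0, 0, 0, 5, -60]; [0, 0, 0, 0, 0, 0, 6]] (rows listed top to bottom)

image of 1: 0
image of x: 1
image of x^2: 2x - 4
image of x^3: 3x^2 - 12x + 49/4
image of x^4: 4x^3 - 24x^2 + 49x - 34
image of x^5: 5x^4 - 40x^3 + (245/2)x^2 - 170x + 1441/16
image of x^6: 6x^5 - 60x^4 + 245x^3 - 510x^2 + (4323/8)x - 931/4
each image's coordinates form column j of the matrix


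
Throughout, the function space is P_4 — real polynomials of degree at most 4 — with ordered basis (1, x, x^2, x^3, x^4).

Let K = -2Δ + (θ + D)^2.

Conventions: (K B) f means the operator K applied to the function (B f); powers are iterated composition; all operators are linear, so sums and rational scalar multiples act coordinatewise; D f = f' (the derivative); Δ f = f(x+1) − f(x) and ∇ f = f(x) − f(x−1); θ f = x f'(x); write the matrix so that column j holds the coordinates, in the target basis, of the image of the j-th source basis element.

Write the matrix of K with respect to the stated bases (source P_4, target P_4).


the matrix is [[0, -1, 0, -2, -2]; [0, 1, 2, 0, -8]; [0, 0, 4, 9, 0]; [0, 0, 0, 9, 20]; [0, 0, 0, 0, 16]] (rows listed top to bottom)

image of 1: 0
image of x: x - 1
image of x^2: 4x^2 + 2x
image of x^3: 9x^3 + 9x^2 - 2
image of x^4: 16x^4 + 20x^3 - 8x - 2
each image's coordinates form column j of the matrix


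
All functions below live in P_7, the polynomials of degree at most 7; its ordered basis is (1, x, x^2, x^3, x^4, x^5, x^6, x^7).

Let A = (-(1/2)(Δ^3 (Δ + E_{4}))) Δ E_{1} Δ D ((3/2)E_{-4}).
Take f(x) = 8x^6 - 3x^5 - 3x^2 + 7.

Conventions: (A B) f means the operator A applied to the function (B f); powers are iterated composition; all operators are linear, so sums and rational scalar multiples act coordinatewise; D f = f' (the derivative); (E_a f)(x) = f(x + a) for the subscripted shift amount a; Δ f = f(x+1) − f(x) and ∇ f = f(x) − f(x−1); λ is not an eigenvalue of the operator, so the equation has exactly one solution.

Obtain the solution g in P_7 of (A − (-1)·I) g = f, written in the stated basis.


the result is g(x) = 8x^6 - 3x^5 - 3x^2 + 4327

write g with unknown coordinates in the stated basis and equate coefficients in (A − (-1)·I) g = f
solving from the highest basis element down gives g = 8x^6 - 3x^5 - 3x^2 + 4327
check: A g = -4320
so A g − (-1)·g = 8x^6 - 3x^5 - 3x^2 + 7 = f ✓


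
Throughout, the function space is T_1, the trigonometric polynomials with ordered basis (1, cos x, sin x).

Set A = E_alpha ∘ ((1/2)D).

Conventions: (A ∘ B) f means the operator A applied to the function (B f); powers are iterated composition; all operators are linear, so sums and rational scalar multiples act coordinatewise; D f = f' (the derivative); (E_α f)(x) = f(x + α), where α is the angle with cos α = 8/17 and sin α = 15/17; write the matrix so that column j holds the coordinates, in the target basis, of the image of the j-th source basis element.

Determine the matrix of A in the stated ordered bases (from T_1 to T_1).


image of 1: 0
image of cos x: -(15/34)cos x - (4/17)sin x
image of sin x: (4/17)cos x - (15/34)sin x
each image's coordinates form column j of the matrix

the matrix is [[0, 0, 0]; [0, -15/34, 4/17]; [0, -4/17, -15/34]] (rows listed top to bottom)


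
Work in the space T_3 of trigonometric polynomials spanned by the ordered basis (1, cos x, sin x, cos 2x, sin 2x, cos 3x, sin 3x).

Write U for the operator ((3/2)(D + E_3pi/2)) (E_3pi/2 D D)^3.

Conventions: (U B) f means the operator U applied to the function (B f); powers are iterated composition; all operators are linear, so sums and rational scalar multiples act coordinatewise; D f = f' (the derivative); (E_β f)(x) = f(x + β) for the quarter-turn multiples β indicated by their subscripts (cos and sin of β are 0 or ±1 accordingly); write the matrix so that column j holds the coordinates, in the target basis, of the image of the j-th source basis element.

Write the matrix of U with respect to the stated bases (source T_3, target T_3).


the matrix is [[0, 0, 0, 0, 0, 0, 0]; [0, 0, 0, 0, 0, 0, 0]; [0, 0, 0, 0, 0, 0, 0]; [0, 0, 0, -96, 192, 0, 0]; [0, 0, 0, -192, -96, 0, 0]; [0, 0, 0, 0, 0, -4374, 0]; [0, 0, 0, 0, 0, 0, -4374]] (rows listed top to bottom)

image of 1: 0
image of cos x: 0
image of sin x: 0
image of cos 2x: -96cos 2x - 192sin 2x
image of sin 2x: 192cos 2x - 96sin 2x
image of cos 3x: -4374cos 3x
image of sin 3x: -4374sin 3x
each image's coordinates form column j of the matrix


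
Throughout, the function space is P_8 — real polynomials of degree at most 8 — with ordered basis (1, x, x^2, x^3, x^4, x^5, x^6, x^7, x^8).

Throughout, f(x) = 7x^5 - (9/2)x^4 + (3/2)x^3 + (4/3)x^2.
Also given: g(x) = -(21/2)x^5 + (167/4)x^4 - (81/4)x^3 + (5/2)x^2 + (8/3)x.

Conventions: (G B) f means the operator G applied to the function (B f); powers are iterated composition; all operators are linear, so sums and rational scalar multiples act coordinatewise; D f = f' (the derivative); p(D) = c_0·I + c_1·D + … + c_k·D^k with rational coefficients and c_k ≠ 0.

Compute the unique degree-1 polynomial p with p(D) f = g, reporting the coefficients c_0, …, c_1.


p(D) = -(3/2)·I + D, i.e. c_0 = -3/2, c_1 = 1

D^0 f = 7x^5 - (9/2)x^4 + (3/2)x^3 + (4/3)x^2
D^1 f = 35x^4 - 18x^3 + (9/2)x^2 + (8/3)x
matching coefficients of g against c_0 f + c_1 Df + … from the top degree down determines the c_i
solution: c_0 = -3/2, c_1 = 1


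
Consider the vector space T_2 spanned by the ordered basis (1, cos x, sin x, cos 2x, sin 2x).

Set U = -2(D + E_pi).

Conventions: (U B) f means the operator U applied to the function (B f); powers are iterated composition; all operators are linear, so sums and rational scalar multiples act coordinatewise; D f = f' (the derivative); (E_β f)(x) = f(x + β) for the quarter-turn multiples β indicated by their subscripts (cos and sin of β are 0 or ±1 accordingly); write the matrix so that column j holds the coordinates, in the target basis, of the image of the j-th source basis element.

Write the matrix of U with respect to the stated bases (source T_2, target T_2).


the matrix is [[-2, 0, 0, 0, 0]; [0, 2, -2, 0, 0]; [0, 2, 2, 0, 0]; [0, 0, 0, -2, -4]; [0, 0, 0, 4, -2]] (rows listed top to bottom)

image of 1: -2
image of cos x: 2cos x + 2sin x
image of sin x: -2cos x + 2sin x
image of cos 2x: -2cos 2x + 4sin 2x
image of sin 2x: -4cos 2x - 2sin 2x
each image's coordinates form column j of the matrix


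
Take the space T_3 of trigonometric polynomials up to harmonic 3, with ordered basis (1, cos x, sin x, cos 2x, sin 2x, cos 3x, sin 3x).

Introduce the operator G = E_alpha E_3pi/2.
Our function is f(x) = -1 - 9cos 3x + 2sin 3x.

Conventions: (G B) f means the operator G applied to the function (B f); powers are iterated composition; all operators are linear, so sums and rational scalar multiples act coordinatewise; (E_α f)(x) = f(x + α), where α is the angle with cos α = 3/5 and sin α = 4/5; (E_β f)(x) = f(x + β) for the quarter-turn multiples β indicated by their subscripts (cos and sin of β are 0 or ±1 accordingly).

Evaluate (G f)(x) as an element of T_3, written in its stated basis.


the image equals g(x) = -1 + (162/125)cos 3x - (1141/125)sin 3x

E_3pi/2 f = -1 + 2cos 3x + 9sin 3x
E_alpha E_3pi/2 f = -1 + (162/125)cos 3x - (1141/125)sin 3x


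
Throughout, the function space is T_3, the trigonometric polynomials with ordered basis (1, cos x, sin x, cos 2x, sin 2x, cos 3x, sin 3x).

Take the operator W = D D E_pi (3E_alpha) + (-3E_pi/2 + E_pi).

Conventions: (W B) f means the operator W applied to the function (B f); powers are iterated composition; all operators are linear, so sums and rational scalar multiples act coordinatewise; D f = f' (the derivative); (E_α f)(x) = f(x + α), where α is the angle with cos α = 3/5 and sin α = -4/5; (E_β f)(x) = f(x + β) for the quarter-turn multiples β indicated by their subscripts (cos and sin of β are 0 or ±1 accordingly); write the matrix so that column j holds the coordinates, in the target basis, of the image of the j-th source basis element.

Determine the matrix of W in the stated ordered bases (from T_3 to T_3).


the matrix is [[-2, 0, 0, 0, 0, 0, 0]; [0, 4/5, -27/5, 0, 0, 0, 0]; [0, 27/5, 4/5, 0, 0, 0, 0]; [0, 0, 0, 184/25, 288/25, 0, 0]; [0, 0, 0, -288/25, 184/25, 0, 0]; [0, 0, 0, 0, 0, -3284/125, -813/125]; [0, 0, 0, 0, 0, 813/125, -3284/125]] (rows listed top to bottom)

image of 1: -2
image of cos x: (4/5)cos x + (27/5)sin x
image of sin x: -(27/5)cos x + (4/5)sin x
image of cos 2x: (184/25)cos 2x - (288/25)sin 2x
image of sin 2x: (288/25)cos 2x + (184/25)sin 2x
image of cos 3x: -(3284/125)cos 3x + (813/125)sin 3x
image of sin 3x: -(813/125)cos 3x - (3284/125)sin 3x
each image's coordinates form column j of the matrix
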